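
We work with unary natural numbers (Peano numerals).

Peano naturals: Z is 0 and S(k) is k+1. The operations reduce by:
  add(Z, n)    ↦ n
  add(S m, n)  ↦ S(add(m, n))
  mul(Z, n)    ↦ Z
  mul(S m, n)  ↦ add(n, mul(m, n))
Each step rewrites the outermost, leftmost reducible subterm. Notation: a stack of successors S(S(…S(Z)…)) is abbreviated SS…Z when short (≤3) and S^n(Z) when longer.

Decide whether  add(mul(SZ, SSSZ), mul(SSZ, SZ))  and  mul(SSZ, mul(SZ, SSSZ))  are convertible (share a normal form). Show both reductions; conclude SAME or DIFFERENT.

Term A:
  start: add(mul(SZ, SSSZ), mul(SSZ, SZ))
  [1] add(add(SSSZ, mul(Z, SSSZ)), mul(SSZ, SZ))
  [2] add(S(add(SSZ, mul(Z, SSSZ))), mul(SSZ, SZ))
  [3] S(add(add(SSZ, mul(Z, SSSZ)), mul(SSZ, SZ)))
  [4] S(add(S(add(SZ, mul(Z, SSSZ))), mul(SSZ, SZ)))
  [5] S(S(add(add(SZ, mul(Z, SSSZ)), mul(SSZ, SZ))))
  [6] S(S(add(S(add(Z, mul(Z, SSSZ))), mul(SSZ, SZ))))
  [7] S(S(S(add(add(Z, mul(Z, SSSZ)), mul(SSZ, SZ)))))
  [8] S(S(S(add(mul(Z, SSSZ), mul(SSZ, SZ)))))
  [9] S(S(S(add(Z, mul(SSZ, SZ)))))
  [10] S(S(S(mul(SSZ, SZ))))
  [11] S(S(S(add(SZ, mul(SZ, SZ)))))
  [12] S(S(S(S(add(Z, mul(SZ, SZ))))))
  [13] S(S(S(S(mul(SZ, SZ)))))
  [14] S(S(S(S(add(SZ, mul(Z, SZ))))))
  [15] S(S(S(S(S(add(Z, mul(Z, SZ)))))))
  [16] S(S(S(S(S(mul(Z, SZ))))))
  [17] S^5(Z)

Term B:
  start: mul(SSZ, mul(SZ, SSSZ))
  [1] add(mul(SZ, SSSZ), mul(SZ, mul(SZ, SSSZ)))
  [2] add(add(SSSZ, mul(Z, SSSZ)), mul(SZ, mul(SZ, SSSZ)))
  [3] add(S(add(SSZ, mul(Z, SSSZ))), mul(SZ, mul(SZ, SSSZ)))
  [4] S(add(add(SSZ, mul(Z, SSSZ)), mul(SZ, mul(SZ, SSSZ))))
  [5] S(add(S(add(SZ, mul(Z, SSSZ))), mul(SZ, mul(SZ, SSSZ))))
  [6] S(S(add(add(SZ, mul(Z, SSSZ)), mul(SZ, mul(SZ, SSSZ)))))
  [7] S(S(add(S(add(Z, mul(Z, SSSZ))), mul(SZ, mul(SZ, SSSZ)))))
  [8] S(S(S(add(add(Z, mul(Z, SSSZ)), mul(SZ, mul(SZ, SSSZ))))))
  [9] S(S(S(add(mul(Z, SSSZ), mul(SZ, mul(SZ, SSSZ))))))
  [10] S(S(S(add(Z, mul(SZ, mul(SZ, SSSZ))))))
  [11] S(S(S(mul(SZ, mul(SZ, SSSZ)))))
  [12] S(S(S(add(mul(SZ, SSSZ), mul(Z, mul(SZ, SSSZ))))))
  [13] S(S(S(add(add(SSSZ, mul(Z, SSSZ)), mul(Z, mul(SZ, SSSZ))))))
  [14] S(S(S(add(S(add(SSZ, mul(Z, SSSZ))), mul(Z, mul(SZ, SSSZ))))))
  [15] S(S(S(S(add(add(SSZ, mul(Z, SSSZ)), mul(Z, mul(SZ, SSSZ)))))))
  [16] S(S(S(S(add(S(add(SZ, mul(Z, SSSZ))), mul(Z, mul(SZ, SSSZ)))))))
  [17] S(S(S(S(S(add(add(SZ, mul(Z, SSSZ)), mul(Z, mul(SZ, SSSZ))))))))
  [18] S(S(S(S(S(add(S(add(Z, mul(Z, SSSZ))), mul(Z, mul(SZ, SSSZ))))))))
  [19] S(S(S(S(S(S(add(add(Z, mul(Z, SSSZ)), mul(Z, mul(SZ, SSSZ)))))))))
  [20] S(S(S(S(S(S(add(mul(Z, SSSZ), mul(Z, mul(SZ, SSSZ)))))))))
  [21] S(S(S(S(S(S(add(Z, mul(Z, mul(SZ, SSSZ)))))))))
  [22] S(S(S(S(S(S(mul(Z, mul(SZ, SSSZ))))))))
  [23] S^6(Z)

Answer: DIFFERENT — A ⇓ S^5(Z), B ⇓ S^6(Z)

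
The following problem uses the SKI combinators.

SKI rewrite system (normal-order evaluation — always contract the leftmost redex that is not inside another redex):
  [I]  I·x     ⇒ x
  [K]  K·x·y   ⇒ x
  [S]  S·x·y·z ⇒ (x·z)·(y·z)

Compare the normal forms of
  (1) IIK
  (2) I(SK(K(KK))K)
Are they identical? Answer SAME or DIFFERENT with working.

Answer: SAME — A ⇓ K, B ⇓ K

Reduction:
Term A:
  start: IIK
  [1] IK
  [2] K

Term B:
  start: I(SK(K(KK))K)
  [1] SK(K(KK))K
  [2] KK(K(KK)K)
  [3] K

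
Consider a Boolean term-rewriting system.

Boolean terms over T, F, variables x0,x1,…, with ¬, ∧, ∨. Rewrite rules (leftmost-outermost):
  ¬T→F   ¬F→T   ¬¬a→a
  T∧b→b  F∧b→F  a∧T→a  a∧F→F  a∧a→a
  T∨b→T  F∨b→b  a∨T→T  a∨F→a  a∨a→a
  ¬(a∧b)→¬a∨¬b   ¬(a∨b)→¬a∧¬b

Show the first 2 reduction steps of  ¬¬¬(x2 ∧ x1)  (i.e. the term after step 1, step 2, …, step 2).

Answer: after 2 steps: ¬x2 ∨ ¬x1

Reduction:
  start: ¬¬¬(x2 ∧ x1)
  [1] ¬(x2 ∧ x1)
  [2] ¬x2 ∨ ¬x1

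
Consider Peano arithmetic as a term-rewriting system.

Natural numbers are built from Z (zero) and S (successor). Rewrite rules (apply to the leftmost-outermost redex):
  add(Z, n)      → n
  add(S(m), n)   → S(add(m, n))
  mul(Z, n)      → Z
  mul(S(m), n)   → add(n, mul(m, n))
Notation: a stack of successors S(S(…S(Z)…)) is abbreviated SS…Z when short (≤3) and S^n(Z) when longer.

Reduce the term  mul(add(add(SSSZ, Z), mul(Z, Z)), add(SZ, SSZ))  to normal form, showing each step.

Answer: normal form = S^9(Z)  (in 31 steps)

Derivation:
  start: mul(add(add(SSSZ, Z), mul(Z, Z)), add(SZ, SSZ))
  step 1: mul(add(S(add(SSZ, Z)), mul(Z, Z)), add(SZ, SSZ))
  step 2: mul(S(add(add(SSZ, Z), mul(Z, Z))), add(SZ, SSZ))
  step 3: add(add(SZ, SSZ), mul(add(add(SSZ, Z), mul(Z, Z)), add(SZ, SSZ)))
  step 4: add(S(add(Z, SSZ)), mul(add(add(SSZ, Z), mul(Z, Z)), add(SZ, SSZ)))
  step 5: S(add(add(Z, SSZ), mul(add(add(SSZ, Z), mul(Z, Z)), add(SZ, SSZ))))
  step 6: S(add(SSZ, mul(add(add(SSZ, Z), mul(Z, Z)), add(SZ, SSZ))))
  step 7: S(S(add(SZ, mul(add(add(SSZ, Z), mul(Z, Z)), add(SZ, SSZ)))))
  step 8: S(S(S(add(Z, mul(add(add(SSZ, Z), mul(Z, Z)), add(SZ, SSZ))))))
  step 9: S(S(S(mul(add(add(SSZ, Z), mul(Z, Z)), add(SZ, SSZ)))))
  step 10: S(S(S(mul(add(S(add(SZ, Z)), mul(Z, Z)), add(SZ, SSZ)))))
  step 11: S(S(S(mul(S(add(add(SZ, Z), mul(Z, Z))), add(SZ, SSZ)))))
  step 12: S(S(S(add(add(SZ, SSZ), mul(add(add(SZ, Z), mul(Z, Z)), add(SZ, SSZ))))))
  step 13: S(S(S(add(S(add(Z, SSZ)), mul(add(add(SZ, Z), mul(Z, Z)), add(SZ, SSZ))))))
  step 14: S(S(S(S(add(add(Z, SSZ), mul(add(add(SZ, Z), mul(Z, Z)), add(SZ, SSZ)))))))
  step 15: S(S(S(S(add(SSZ, mul(add(add(SZ, Z), mul(Z, Z)), add(SZ, SSZ)))))))
  step 16: S(S(S(S(S(add(SZ, mul(add(add(SZ, Z), mul(Z, Z)), add(SZ, SSZ))))))))
  step 17: S(S(S(S(S(S(add(Z, mul(add(add(SZ, Z), mul(Z, Z)), add(SZ, SSZ)))))))))
  step 18: S(S(S(S(S(S(mul(add(add(SZ, Z), mul(Z, Z)), add(SZ, SSZ))))))))
  step 19: S(S(S(S(S(S(mul(add(S(add(Z, Z)), mul(Z, Z)), add(SZ, SSZ))))))))
  step 20: S(S(S(S(S(S(mul(S(add(add(Z, Z), mul(Z, Z))), add(SZ, SSZ))))))))
  step 21: S(S(S(S(S(S(add(add(SZ, SSZ), mul(add(add(Z, Z), mul(Z, Z)), add(SZ, SSZ)))))))))
  step 22: S(S(S(S(S(S(add(S(add(Z, SSZ)), mul(add(add(Z, Z), mul(Z, Z)), add(SZ, SSZ)))))))))
  step 23: S(S(S(S(S(S(S(add(add(Z, SSZ), mul(add(add(Z, Z), mul(Z, Z)), add(SZ, SSZ))))))))))
  step 24: S(S(S(S(S(S(S(add(SSZ, mul(add(add(Z, Z), mul(Z, Z)), add(SZ, SSZ))))))))))
  step 25: S(S(S(S(S(S(S(S(add(SZ, mul(add(add(Z, Z), mul(Z, Z)), add(SZ, SSZ)))))))))))
  step 26: S(S(S(S(S(S(S(S(S(add(Z, mul(add(add(Z, Z), mul(Z, Z)), add(SZ, SSZ))))))))))))
  step 27: S(S(S(S(S(S(S(S(S(mul(add(add(Z, Z), mul(Z, Z)), add(SZ, SSZ)))))))))))
  step 28: S(S(S(S(S(S(S(S(S(mul(add(Z, mul(Z, Z)), add(SZ, SSZ)))))))))))
  step 29: S(S(S(S(S(S(S(S(S(mul(mul(Z, Z), add(SZ, SSZ)))))))))))
  step 30: S(S(S(S(S(S(S(S(S(mul(Z, add(SZ, SSZ)))))))))))
  step 31: S^9(Z)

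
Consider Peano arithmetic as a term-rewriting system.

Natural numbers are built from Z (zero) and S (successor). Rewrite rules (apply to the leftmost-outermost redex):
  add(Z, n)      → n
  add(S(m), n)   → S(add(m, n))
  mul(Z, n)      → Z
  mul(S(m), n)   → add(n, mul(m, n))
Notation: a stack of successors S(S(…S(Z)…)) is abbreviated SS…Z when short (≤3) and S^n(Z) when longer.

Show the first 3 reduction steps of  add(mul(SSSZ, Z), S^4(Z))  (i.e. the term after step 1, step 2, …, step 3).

  start: add(mul(SSSZ, Z), S^4(Z))
  step 1: add(add(Z, mul(SSZ, Z)), S^4(Z))
  step 2: add(mul(SSZ, Z), S^4(Z))
  step 3: add(add(Z, mul(SZ, Z)), S^4(Z))

Answer: after 3 steps: add(add(Z, mul(SZ, Z)), S^4(Z))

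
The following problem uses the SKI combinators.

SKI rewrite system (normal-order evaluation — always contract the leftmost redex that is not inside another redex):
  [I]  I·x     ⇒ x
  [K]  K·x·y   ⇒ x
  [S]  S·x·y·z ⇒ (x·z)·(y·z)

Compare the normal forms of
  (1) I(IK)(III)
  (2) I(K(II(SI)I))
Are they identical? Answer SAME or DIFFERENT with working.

Answer: DIFFERENT — A ⇓ KI, B ⇓ K(SII)

Working:
Term A:
  start: I(IK)(III)
  step 1: IK(III)
  step 2: K(III)
  step 3: K(II)
  step 4: KI

Term B:
  start: I(K(II(SI)I))
  step 1: K(II(SI)I)
  step 2: K(I(SI)I)
  step 3: K(SII)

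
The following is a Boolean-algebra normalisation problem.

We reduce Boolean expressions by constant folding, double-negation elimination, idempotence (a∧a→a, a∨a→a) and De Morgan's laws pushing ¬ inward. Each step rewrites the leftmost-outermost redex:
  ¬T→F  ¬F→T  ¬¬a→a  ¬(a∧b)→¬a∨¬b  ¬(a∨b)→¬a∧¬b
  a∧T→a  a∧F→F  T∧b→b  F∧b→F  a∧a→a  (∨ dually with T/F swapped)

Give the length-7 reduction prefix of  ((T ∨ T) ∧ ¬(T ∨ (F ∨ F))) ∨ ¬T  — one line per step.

Answer: after 7 steps: F

Reduction:
  start: ((T ∨ T) ∧ ¬(T ∨ (F ∨ F))) ∨ ¬T
  step 1: (T ∧ ¬(T ∨ (F ∨ F))) ∨ ¬T
  step 2: ¬(T ∨ (F ∨ F)) ∨ ¬T
  step 3: (¬T ∧ ¬(F ∨ F)) ∨ ¬T
  step 4: (F ∧ ¬(F ∨ F)) ∨ ¬T
  step 5: F ∨ ¬T
  step 6: ¬T
  step 7: F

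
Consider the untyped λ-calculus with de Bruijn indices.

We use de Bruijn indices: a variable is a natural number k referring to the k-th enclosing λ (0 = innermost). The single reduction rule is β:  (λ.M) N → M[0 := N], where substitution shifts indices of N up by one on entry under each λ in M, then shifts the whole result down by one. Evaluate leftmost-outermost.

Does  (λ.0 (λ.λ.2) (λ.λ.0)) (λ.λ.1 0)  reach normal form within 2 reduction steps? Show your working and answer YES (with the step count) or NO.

  start: (λ.0 (λ.λ.2) (λ.λ.0)) (λ.λ.1 0)
  step 1: (λ.λ.1 0) (λ.λ.λ.λ.1 0) (λ.λ.0)
  step 2: (λ.(λ.λ.λ.λ.1 0) 0) (λ.λ.0)

Answer: NO — after 2 steps the term is (λ.(λ.λ.λ.λ.1 0) 0) (λ.λ.0), not yet normal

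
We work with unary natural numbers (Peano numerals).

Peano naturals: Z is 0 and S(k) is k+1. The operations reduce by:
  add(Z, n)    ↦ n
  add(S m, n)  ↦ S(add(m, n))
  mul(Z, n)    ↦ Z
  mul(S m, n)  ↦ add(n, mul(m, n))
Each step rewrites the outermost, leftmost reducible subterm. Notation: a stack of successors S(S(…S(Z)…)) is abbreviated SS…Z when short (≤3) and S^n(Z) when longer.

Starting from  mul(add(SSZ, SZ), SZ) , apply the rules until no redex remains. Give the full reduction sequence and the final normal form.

  start: mul(add(SSZ, SZ), SZ)
  [1] mul(S(add(SZ, SZ)), SZ)
  [2] add(SZ, mul(add(SZ, SZ), SZ))
  [3] S(add(Z, mul(add(SZ, SZ), SZ)))
  [4] S(mul(add(SZ, SZ), SZ))
  [5] S(mul(S(add(Z, SZ)), SZ))
  [6] S(add(SZ, mul(add(Z, SZ), SZ)))
  [7] S(S(add(Z, mul(add(Z, SZ), SZ))))
  [8] S(S(mul(add(Z, SZ), SZ)))
  [9] S(S(mul(SZ, SZ)))
  [10] S(S(add(SZ, mul(Z, SZ))))
  [11] S(S(S(add(Z, mul(Z, SZ)))))
  [12] S(S(S(mul(Z, SZ))))
  [13] SSSZ

Answer: normal form = SSSZ  (in 13 steps)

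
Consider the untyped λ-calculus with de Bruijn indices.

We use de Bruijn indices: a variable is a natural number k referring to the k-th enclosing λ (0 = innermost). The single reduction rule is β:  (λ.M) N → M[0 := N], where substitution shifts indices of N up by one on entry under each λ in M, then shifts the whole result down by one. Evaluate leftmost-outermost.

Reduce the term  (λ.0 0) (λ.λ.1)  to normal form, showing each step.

  start: (λ.0 0) (λ.λ.1)
  →1  (λ.λ.1) (λ.λ.1)
  →2  λ.λ.λ.1

Answer: normal form = λ.λ.λ.1  (in 2 steps)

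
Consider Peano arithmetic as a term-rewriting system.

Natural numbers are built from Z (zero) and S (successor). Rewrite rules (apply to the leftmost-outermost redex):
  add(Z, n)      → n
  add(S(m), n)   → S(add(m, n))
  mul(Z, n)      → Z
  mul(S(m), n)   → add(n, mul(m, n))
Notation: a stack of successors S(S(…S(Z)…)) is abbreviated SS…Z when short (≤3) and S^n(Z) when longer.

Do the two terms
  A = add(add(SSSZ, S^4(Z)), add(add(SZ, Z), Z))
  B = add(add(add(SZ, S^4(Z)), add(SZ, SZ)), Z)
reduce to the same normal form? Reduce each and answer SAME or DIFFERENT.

Answer: DIFFERENT — A ⇓ S^8(Z), B ⇓ S^7(Z)

Reduction:
Term A:
  start: add(add(SSSZ, S^4(Z)), add(add(SZ, Z), Z))
  [1] add(S(add(SSZ, S^4(Z))), add(add(SZ, Z), Z))
  [2] S(add(add(SSZ, S^4(Z)), add(add(SZ, Z), Z)))
  [3] S(add(S(add(SZ, S^4(Z))), add(add(SZ, Z), Z)))
  [4] S(S(add(add(SZ, S^4(Z)), add(add(SZ, Z), Z))))
  [5] S(S(add(S(add(Z, S^4(Z))), add(add(SZ, Z), Z))))
  [6] S(S(S(add(add(Z, S^4(Z)), add(add(SZ, Z), Z)))))
  [7] S(S(S(add(S^4(Z), add(add(SZ, Z), Z)))))
  [8] S(S(S(S(add(SSSZ, add(add(SZ, Z), Z))))))
  [9] S(S(S(S(S(add(SSZ, add(add(SZ, Z), Z)))))))
  [10] S(S(S(S(S(S(add(SZ, add(add(SZ, Z), Z))))))))
  [11] S(S(S(S(S(S(S(add(Z, add(add(SZ, Z), Z)))))))))
  [12] S(S(S(S(S(S(S(add(add(SZ, Z), Z))))))))
  [13] S(S(S(S(S(S(S(add(S(add(Z, Z)), Z))))))))
  [14] S(S(S(S(S(S(S(S(add(add(Z, Z), Z)))))))))
  [15] S(S(S(S(S(S(S(S(add(Z, Z)))))))))
  [16] S^8(Z)

Term B:
  start: add(add(add(SZ, S^4(Z)), add(SZ, SZ)), Z)
  [1] add(add(S(add(Z, S^4(Z))), add(SZ, SZ)), Z)
  [2] add(S(add(add(Z, S^4(Z)), add(SZ, SZ))), Z)
  [3] S(add(add(add(Z, S^4(Z)), add(SZ, SZ)), Z))
  [4] S(add(add(S^4(Z), add(SZ, SZ)), Z))
  [5] S(add(S(add(SSSZ, add(SZ, SZ))), Z))
  [6] S(S(add(add(SSSZ, add(SZ, SZ)), Z)))
  [7] S(S(add(S(add(SSZ, add(SZ, SZ))), Z)))
  [8] S(S(S(add(add(SSZ, add(SZ, SZ)), Z))))
  [9] S(S(S(add(S(add(SZ, add(SZ, SZ))), Z))))
  [10] S(S(S(S(add(add(SZ, add(SZ, SZ)), Z)))))
  [11] S(S(S(S(add(S(add(Z, add(SZ, SZ))), Z)))))
  [12] S(S(S(S(S(add(add(Z, add(SZ, SZ)), Z))))))
  [13] S(S(S(S(S(add(add(SZ, SZ), Z))))))
  [14] S(S(S(S(S(add(S(add(Z, SZ)), Z))))))
  [15] S(S(S(S(S(S(add(add(Z, SZ), Z)))))))
  [16] S(S(S(S(S(S(add(SZ, Z)))))))
  [17] S(S(S(S(S(S(S(add(Z, Z))))))))
  [18] S^7(Z)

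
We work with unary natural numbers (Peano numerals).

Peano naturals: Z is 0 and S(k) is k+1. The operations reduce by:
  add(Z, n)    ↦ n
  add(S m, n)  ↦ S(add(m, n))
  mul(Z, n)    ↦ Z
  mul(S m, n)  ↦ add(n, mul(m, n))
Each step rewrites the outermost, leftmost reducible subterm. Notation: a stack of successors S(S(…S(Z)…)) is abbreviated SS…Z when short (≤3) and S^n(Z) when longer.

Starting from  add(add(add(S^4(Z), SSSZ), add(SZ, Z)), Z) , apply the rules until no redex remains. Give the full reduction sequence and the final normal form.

  start: add(add(add(S^4(Z), SSSZ), add(SZ, Z)), Z)
  [1] add(add(S(add(SSSZ, SSSZ)), add(SZ, Z)), Z)
  [2] add(S(add(add(SSSZ, SSSZ), add(SZ, Z))), Z)
  [3] S(add(add(add(SSSZ, SSSZ), add(SZ, Z)), Z))
  [4] S(add(add(S(add(SSZ, SSSZ)), add(SZ, Z)), Z))
  [5] S(add(S(add(add(SSZ, SSSZ), add(SZ, Z))), Z))
  [6] S(S(add(add(add(SSZ, SSSZ), add(SZ, Z)), Z)))
  [7] S(S(add(add(S(add(SZ, SSSZ)), add(SZ, Z)), Z)))
  [8] S(S(add(S(add(add(SZ, SSSZ), add(SZ, Z))), Z)))
  [9] S(S(S(add(add(add(SZ, SSSZ), add(SZ, Z)), Z))))
  [10] S(S(S(add(add(S(add(Z, SSSZ)), add(SZ, Z)), Z))))
  [11] S(S(S(add(S(add(add(Z, SSSZ), add(SZ, Z))), Z))))
  [12] S(S(S(S(add(add(add(Z, SSSZ), add(SZ, Z)), Z)))))
  [13] S(S(S(S(add(add(SSSZ, add(SZ, Z)), Z)))))
  [14] S(S(S(S(add(S(add(SSZ, add(SZ, Z))), Z)))))
  [15] S(S(S(S(S(add(add(SSZ, add(SZ, Z)), Z))))))
  [16] S(S(S(S(S(add(S(add(SZ, add(SZ, Z))), Z))))))
  [17] S(S(S(S(S(S(add(add(SZ, add(SZ, Z)), Z)))))))
  [18] S(S(S(S(S(S(add(S(add(Z, add(SZ, Z))), Z)))))))
  [19] S(S(S(S(S(S(S(add(add(Z, add(SZ, Z)), Z))))))))
  [20] S(S(S(S(S(S(S(add(add(SZ, Z), Z))))))))
  [21] S(S(S(S(S(S(S(add(S(add(Z, Z)), Z))))))))
  [22] S(S(S(S(S(S(S(S(add(add(Z, Z), Z)))))))))
  [23] S(S(S(S(S(S(S(S(add(Z, Z)))))))))
  [24] S^8(Z)

Answer: normal form = S^8(Z)  (in 24 steps)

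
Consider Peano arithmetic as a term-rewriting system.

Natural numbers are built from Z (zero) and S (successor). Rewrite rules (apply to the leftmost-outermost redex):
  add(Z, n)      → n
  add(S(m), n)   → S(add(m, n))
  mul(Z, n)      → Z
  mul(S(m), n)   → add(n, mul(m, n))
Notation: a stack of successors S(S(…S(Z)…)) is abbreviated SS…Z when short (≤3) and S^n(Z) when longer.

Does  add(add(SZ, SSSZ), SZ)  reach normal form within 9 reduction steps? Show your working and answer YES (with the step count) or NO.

  start: add(add(SZ, SSSZ), SZ)
  step 1: add(S(add(Z, SSSZ)), SZ)
  step 2: S(add(add(Z, SSSZ), SZ))
  step 3: S(add(SSSZ, SZ))
  step 4: S(S(add(SSZ, SZ)))
  step 5: S(S(S(add(SZ, SZ))))
  step 6: S(S(S(S(add(Z, SZ)))))
  step 7: S^5(Z)

Answer: YES — reaches normal form S^5(Z) in 7 ≤ 9 steps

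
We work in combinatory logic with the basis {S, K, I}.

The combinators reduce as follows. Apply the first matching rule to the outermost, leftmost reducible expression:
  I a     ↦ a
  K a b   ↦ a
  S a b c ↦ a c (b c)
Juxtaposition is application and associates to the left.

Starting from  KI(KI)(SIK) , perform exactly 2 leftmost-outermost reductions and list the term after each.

Answer: after 2 steps: SIK

Derivation:
  start: KI(KI)(SIK)
  →1  I(SIK)
  →2  SIK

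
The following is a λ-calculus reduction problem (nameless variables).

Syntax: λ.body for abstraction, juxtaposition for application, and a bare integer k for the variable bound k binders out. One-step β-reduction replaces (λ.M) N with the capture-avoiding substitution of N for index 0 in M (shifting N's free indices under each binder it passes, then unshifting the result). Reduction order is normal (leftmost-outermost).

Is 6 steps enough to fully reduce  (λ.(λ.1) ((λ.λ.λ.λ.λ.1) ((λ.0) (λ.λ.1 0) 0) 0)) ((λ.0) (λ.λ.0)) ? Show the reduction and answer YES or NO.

Answer: YES — reaches normal form λ.λ.0 in 3 ≤ 6 steps

Working:
  start: (λ.(λ.1) ((λ.λ.λ.λ.λ.1) ((λ.0) (λ.λ.1 0) 0) 0)) ((λ.0) (λ.λ.0))
  step 1: (λ.(λ.0) (λ.λ.0)) ((λ.λ.λ.λ.λ.1) ((λ.0) (λ.λ.1 0) ((λ.0) (λ.λ.0))) ((λ.0) (λ.λ.0)))
  step 2: (λ.0) (λ.λ.0)
  step 3: λ.λ.0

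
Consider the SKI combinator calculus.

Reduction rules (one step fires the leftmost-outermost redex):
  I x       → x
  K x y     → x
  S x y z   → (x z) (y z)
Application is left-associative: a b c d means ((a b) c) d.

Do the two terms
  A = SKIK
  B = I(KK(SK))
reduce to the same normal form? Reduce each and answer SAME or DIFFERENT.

Term A:
  start: SKIK
  →1  KK(IK)
  →2  K

Term B:
  start: I(KK(SK))
  →1  KK(SK)
  →2  K

Answer: SAME — A ⇓ K, B ⇓ K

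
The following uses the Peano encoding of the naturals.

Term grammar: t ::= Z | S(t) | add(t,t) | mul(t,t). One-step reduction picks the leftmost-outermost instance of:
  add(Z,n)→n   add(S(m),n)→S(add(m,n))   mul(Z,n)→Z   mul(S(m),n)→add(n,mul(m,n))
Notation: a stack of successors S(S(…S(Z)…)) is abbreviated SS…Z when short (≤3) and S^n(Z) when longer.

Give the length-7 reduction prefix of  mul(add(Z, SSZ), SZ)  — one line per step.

  start: mul(add(Z, SSZ), SZ)
  →1  mul(SSZ, SZ)
  →2  add(SZ, mul(SZ, SZ))
  →3  S(add(Z, mul(SZ, SZ)))
  →4  S(mul(SZ, SZ))
  →5  S(add(SZ, mul(Z, SZ)))
  →6  S(S(add(Z, mul(Z, SZ))))
  →7  S(S(mul(Z, SZ)))

Answer: after 7 steps: S(S(mul(Z, SZ)))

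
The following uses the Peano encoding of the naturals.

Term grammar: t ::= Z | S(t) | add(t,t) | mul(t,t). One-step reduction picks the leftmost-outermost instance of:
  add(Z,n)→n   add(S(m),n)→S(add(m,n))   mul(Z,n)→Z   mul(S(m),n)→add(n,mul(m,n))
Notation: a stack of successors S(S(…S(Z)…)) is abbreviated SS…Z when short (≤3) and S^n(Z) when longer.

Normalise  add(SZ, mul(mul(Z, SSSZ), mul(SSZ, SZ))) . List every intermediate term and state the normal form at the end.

Answer: normal form = SZ  (in 4 steps)

Reduction:
  start: add(SZ, mul(mul(Z, SSSZ), mul(SSZ, SZ)))
  [1] S(add(Z, mul(mul(Z, SSSZ), mul(SSZ, SZ))))
  [2] S(mul(mul(Z, SSSZ), mul(SSZ, SZ)))
  [3] S(mul(Z, mul(SSZ, SZ)))
  [4] SZ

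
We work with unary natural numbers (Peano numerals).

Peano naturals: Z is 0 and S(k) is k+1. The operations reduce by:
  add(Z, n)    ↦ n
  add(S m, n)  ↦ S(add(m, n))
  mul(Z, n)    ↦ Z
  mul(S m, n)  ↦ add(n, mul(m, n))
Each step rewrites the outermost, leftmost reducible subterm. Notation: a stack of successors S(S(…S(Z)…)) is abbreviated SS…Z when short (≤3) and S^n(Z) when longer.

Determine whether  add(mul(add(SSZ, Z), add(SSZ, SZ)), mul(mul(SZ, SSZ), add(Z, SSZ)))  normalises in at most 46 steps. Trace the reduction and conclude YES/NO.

Answer: YES — reaches normal form S^10(Z) in 43 ≤ 46 steps

Working:
  start: add(mul(add(SSZ, Z), add(SSZ, SZ)), mul(mul(SZ, SSZ), add(Z, SSZ)))
  step 1: add(mul(S(add(SZ, Z)), add(SSZ, SZ)), mul(mul(SZ, SSZ), add(Z, SSZ)))
  step 2: add(add(add(SSZ, SZ), mul(add(SZ, Z), add(SSZ, SZ))), mul(mul(SZ, SSZ), add(Z, SSZ)))
  step 3: add(add(S(add(SZ, SZ)), mul(add(SZ, Z), add(SSZ, SZ))), mul(mul(SZ, SSZ), add(Z, SSZ)))
  step 4: add(S(add(add(SZ, SZ), mul(add(SZ, Z), add(SSZ, SZ)))), mul(mul(SZ, SSZ), add(Z, SSZ)))
  step 5: S(add(add(add(SZ, SZ), mul(add(SZ, Z), add(SSZ, SZ))), mul(mul(SZ, SSZ), add(Z, SSZ))))
  step 6: S(add(add(S(add(Z, SZ)), mul(add(SZ, Z), add(SSZ, SZ))), mul(mul(SZ, SSZ), add(Z, SSZ))))
  step 7: S(add(S(add(add(Z, SZ), mul(add(SZ, Z), add(SSZ, SZ)))), mul(mul(SZ, SSZ), add(Z, SSZ))))
  step 8: S(S(add(add(add(Z, SZ), mul(add(SZ, Z), add(SSZ, SZ))), mul(mul(SZ, SSZ), add(Z, SSZ)))))
  step 9: S(S(add(add(SZ, mul(add(SZ, Z), add(SSZ, SZ))), mul(mul(SZ, SSZ), add(Z, SSZ)))))
  step 10: S(S(add(S(add(Z, mul(add(SZ, Z), add(SSZ, SZ)))), mul(mul(SZ, SSZ), add(Z, SSZ)))))
  step 11: S(S(S(add(add(Z, mul(add(SZ, Z), add(SSZ, SZ))), mul(mul(SZ, SSZ), add(Z, SSZ))))))
  step 12: S(S(S(add(mul(add(SZ, Z), add(SSZ, SZ)), mul(mul(SZ, SSZ), add(Z, SSZ))))))
  step 13: S(S(S(add(mul(S(add(Z, Z)), add(SSZ, SZ)), mul(mul(SZ, SSZ), add(Z, SSZ))))))
  step 14: S(S(S(add(add(add(SSZ, SZ), mul(add(Z, Z), add(SSZ, SZ))), mul(mul(SZ, SSZ), add(Z, SSZ))))))
  step 15: S(S(S(add(add(S(add(SZ, SZ)), mul(add(Z, Z), add(SSZ, SZ))), mul(mul(SZ, SSZ), add(Z, SSZ))))))
  step 16: S(S(S(add(S(add(add(SZ, SZ), mul(add(Z, Z), add(SSZ, SZ)))), mul(mul(SZ, SSZ), add(Z, SSZ))))))
  step 17: S(S(S(S(add(add(add(SZ, SZ), mul(add(Z, Z), add(SSZ, SZ))), mul(mul(SZ, SSZ), add(Z, SSZ)))))))
  step 18: S(S(S(S(add(add(S(add(Z, SZ)), mul(add(Z, Z), add(SSZ, SZ))), mul(mul(SZ, SSZ), add(Z, SSZ)))))))
  step 19: S(S(S(S(add(S(add(add(Z, SZ), mul(add(Z, Z), add(SSZ, SZ)))), mul(mul(SZ, SSZ), add(Z, SSZ)))))))
  step 20: S(S(S(S(S(add(add(add(Z, SZ), mul(add(Z, Z), add(SSZ, SZ))), mul(mul(SZ, SSZ), add(Z, SSZ))))))))
  step 21: S(S(S(S(S(add(add(SZ, mul(add(Z, Z), add(SSZ, SZ))), mul(mul(SZ, SSZ), add(Z, SSZ))))))))
  step 22: S(S(S(S(S(add(S(add(Z, mul(add(Z, Z), add(SSZ, SZ)))), mul(mul(SZ, SSZ), add(Z, SSZ))))))))
  step 23: S(S(S(S(S(S(add(add(Z, mul(add(Z, Z), add(SSZ, SZ))), mul(mul(SZ, SSZ), add(Z, SSZ)))))))))
  step 24: S(S(S(S(S(S(add(mul(add(Z, Z), add(SSZ, SZ)), mul(mul(SZ, SSZ), add(Z, SSZ)))))))))
  step 25: S(S(S(S(S(S(add(mul(Z, add(SSZ, SZ)), mul(mul(SZ, SSZ), add(Z, SSZ)))))))))
  step 26: S(S(S(S(S(S(add(Z, mul(mul(SZ, SSZ), add(Z, SSZ)))))))))
  step 27: S(S(S(S(S(S(mul(mul(SZ, SSZ), add(Z, SSZ))))))))
  step 28: S(S(S(S(S(S(mul(add(SSZ, mul(Z, SSZ)), add(Z, SSZ))))))))
  step 29: S(S(S(S(S(S(mul(S(add(SZ, mul(Z, SSZ))), add(Z, SSZ))))))))
  step 30: S(S(S(S(S(S(add(add(Z, SSZ), mul(add(SZ, mul(Z, SSZ)), add(Z, SSZ)))))))))
  step 31: S(S(S(S(S(S(add(SSZ, mul(add(SZ, mul(Z, SSZ)), add(Z, SSZ)))))))))
  step 32: S(S(S(S(S(S(S(add(SZ, mul(add(SZ, mul(Z, SSZ)), add(Z, SSZ))))))))))
  step 33: S(S(S(S(S(S(S(S(add(Z, mul(add(SZ, mul(Z, SSZ)), add(Z, SSZ)))))))))))
  step 34: S(S(S(S(S(S(S(S(mul(add(SZ, mul(Z, SSZ)), add(Z, SSZ))))))))))
  step 35: S(S(S(S(S(S(S(S(mul(S(add(Z, mul(Z, SSZ))), add(Z, SSZ))))))))))
  step 36: S(S(S(S(S(S(S(S(add(add(Z, SSZ), mul(add(Z, mul(Z, SSZ)), add(Z, SSZ)))))))))))
  step 37: S(S(S(S(S(S(S(S(add(SSZ, mul(add(Z, mul(Z, SSZ)), add(Z, SSZ)))))))))))
  step 38: S(S(S(S(S(S(S(S(S(add(SZ, mul(add(Z, mul(Z, SSZ)), add(Z, SSZ))))))))))))
  step 39: S(S(S(S(S(S(S(S(S(S(add(Z, mul(add(Z, mul(Z, SSZ)), add(Z, SSZ)))))))))))))
  step 40: S(S(S(S(S(S(S(S(S(S(mul(add(Z, mul(Z, SSZ)), add(Z, SSZ))))))))))))
  step 41: S(S(S(S(S(S(S(S(S(S(mul(mul(Z, SSZ), add(Z, SSZ))))))))))))
  step 42: S(S(S(S(S(S(S(S(S(S(mul(Z, add(Z, SSZ))))))))))))
  step 43: S^10(Z)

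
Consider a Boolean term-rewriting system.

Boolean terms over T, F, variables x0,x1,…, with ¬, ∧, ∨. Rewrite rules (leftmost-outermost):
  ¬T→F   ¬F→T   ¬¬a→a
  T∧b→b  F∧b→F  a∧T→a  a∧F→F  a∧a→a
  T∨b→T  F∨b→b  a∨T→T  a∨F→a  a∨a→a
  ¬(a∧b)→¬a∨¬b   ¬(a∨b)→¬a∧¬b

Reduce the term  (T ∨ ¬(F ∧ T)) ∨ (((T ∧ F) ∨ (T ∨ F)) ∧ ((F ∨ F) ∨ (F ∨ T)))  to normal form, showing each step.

  start: (T ∨ ¬(F ∧ T)) ∨ (((T ∧ F) ∨ (T ∨ F)) ∧ ((F ∨ F) ∨ (F ∨ T)))
  →1  T ∨ (((T ∧ F) ∨ (T ∨ F)) ∧ ((F ∨ F) ∨ (F ∨ T)))
  →2  T

Answer: normal form = T  (in 2 steps)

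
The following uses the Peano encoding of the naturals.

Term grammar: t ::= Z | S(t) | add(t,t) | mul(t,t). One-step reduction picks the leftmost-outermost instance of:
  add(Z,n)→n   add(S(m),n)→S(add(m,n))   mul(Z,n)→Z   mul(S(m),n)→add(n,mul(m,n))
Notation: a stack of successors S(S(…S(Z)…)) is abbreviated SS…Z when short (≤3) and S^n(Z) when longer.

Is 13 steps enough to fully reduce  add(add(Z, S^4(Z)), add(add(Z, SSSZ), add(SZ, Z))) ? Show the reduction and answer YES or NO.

Answer: YES — reaches normal form S^8(Z) in 13 ≤ 13 steps

Reduction:
  start: add(add(Z, S^4(Z)), add(add(Z, SSSZ), add(SZ, Z)))
  step 1: add(S^4(Z), add(add(Z, SSSZ), add(SZ, Z)))
  step 2: S(add(SSSZ, add(add(Z, SSSZ), add(SZ, Z))))
  step 3: S(S(add(SSZ, add(add(Z, SSSZ), add(SZ, Z)))))
  step 4: S(S(S(add(SZ, add(add(Z, SSSZ), add(SZ, Z))))))
  step 5: S(S(S(S(add(Z, add(add(Z, SSSZ), add(SZ, Z)))))))
  step 6: S(S(S(S(add(add(Z, SSSZ), add(SZ, Z))))))
  step 7: S(S(S(S(add(SSSZ, add(SZ, Z))))))
  step 8: S(S(S(S(S(add(SSZ, add(SZ, Z)))))))
  step 9: S(S(S(S(S(S(add(SZ, add(SZ, Z))))))))
  step 10: S(S(S(S(S(S(S(add(Z, add(SZ, Z)))))))))
  step 11: S(S(S(S(S(S(S(add(SZ, Z))))))))
  step 12: S(S(S(S(S(S(S(S(add(Z, Z)))))))))
  step 13: S^8(Z)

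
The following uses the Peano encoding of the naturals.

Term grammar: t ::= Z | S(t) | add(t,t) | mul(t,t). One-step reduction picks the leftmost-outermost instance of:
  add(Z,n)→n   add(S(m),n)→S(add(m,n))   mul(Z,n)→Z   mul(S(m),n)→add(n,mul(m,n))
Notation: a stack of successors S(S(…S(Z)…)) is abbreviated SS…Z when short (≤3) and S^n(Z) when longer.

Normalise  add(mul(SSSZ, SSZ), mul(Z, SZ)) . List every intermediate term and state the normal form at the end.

Answer: normal form = S^6(Z)  (in 21 steps)

Working:
  start: add(mul(SSSZ, SSZ), mul(Z, SZ))
  →1  add(add(SSZ, mul(SSZ, SSZ)), mul(Z, SZ))
  →2  add(S(add(SZ, mul(SSZ, SSZ))), mul(Z, SZ))
  →3  S(add(add(SZ, mul(SSZ, SSZ)), mul(Z, SZ)))
  →4  S(add(S(add(Z, mul(SSZ, SSZ))), mul(Z, SZ)))
  →5  S(S(add(add(Z, mul(SSZ, SSZ)), mul(Z, SZ))))
  →6  S(S(add(mul(SSZ, SSZ), mul(Z, SZ))))
  →7  S(S(add(add(SSZ, mul(SZ, SSZ)), mul(Z, SZ))))
  →8  S(S(add(S(add(SZ, mul(SZ, SSZ))), mul(Z, SZ))))
  →9  S(S(S(add(add(SZ, mul(SZ, SSZ)), mul(Z, SZ)))))
  →10  S(S(S(add(S(add(Z, mul(SZ, SSZ))), mul(Z, SZ)))))
  →11  S(S(S(S(add(add(Z, mul(SZ, SSZ)), mul(Z, SZ))))))
  →12  S(S(S(S(add(mul(SZ, SSZ), mul(Z, SZ))))))
  →13  S(S(S(S(add(add(SSZ, mul(Z, SSZ)), mul(Z, SZ))))))
  →14  S(S(S(S(add(S(add(SZ, mul(Z, SSZ))), mul(Z, SZ))))))
  →15  S(S(S(S(S(add(add(SZ, mul(Z, SSZ)), mul(Z, SZ)))))))
  →16  S(S(S(S(S(add(S(add(Z, mul(Z, SSZ))), mul(Z, SZ)))))))
  →17  S(S(S(S(S(S(add(add(Z, mul(Z, SSZ)), mul(Z, SZ))))))))
  →18  S(S(S(S(S(S(add(mul(Z, SSZ), mul(Z, SZ))))))))
  →19  S(S(S(S(S(S(add(Z, mul(Z, SZ))))))))
  →20  S(S(S(S(S(S(mul(Z, SZ)))))))
  →21  S^6(Z)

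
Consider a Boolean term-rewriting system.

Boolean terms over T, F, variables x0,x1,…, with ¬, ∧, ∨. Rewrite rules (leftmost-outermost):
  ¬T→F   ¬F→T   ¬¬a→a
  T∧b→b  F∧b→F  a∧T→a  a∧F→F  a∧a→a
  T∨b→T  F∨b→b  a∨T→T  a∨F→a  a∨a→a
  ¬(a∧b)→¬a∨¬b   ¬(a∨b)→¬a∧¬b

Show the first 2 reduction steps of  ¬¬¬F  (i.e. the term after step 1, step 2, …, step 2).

  start: ¬¬¬F
  →1  ¬F
  →2  T

Answer: after 2 steps: T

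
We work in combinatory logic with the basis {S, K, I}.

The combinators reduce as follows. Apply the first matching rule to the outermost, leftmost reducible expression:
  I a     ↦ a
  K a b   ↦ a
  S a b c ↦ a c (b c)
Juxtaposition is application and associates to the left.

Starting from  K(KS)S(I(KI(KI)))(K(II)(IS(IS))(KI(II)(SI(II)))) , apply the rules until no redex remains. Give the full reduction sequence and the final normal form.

  start: K(KS)S(I(KI(KI)))(K(II)(IS(IS))(KI(II)(SI(II))))
  [1] KS(I(KI(KI)))(K(II)(IS(IS))(KI(II)(SI(II))))
  [2] S(K(II)(IS(IS))(KI(II)(SI(II))))
  [3] S(II(KI(II)(SI(II))))
  [4] S(I(KI(II)(SI(II))))
  [5] S(KI(II)(SI(II)))
  [6] S(I(SI(II)))
  [7] S(SI(II))
  [8] S(SII)

Answer: normal form = S(SII)  (in 8 steps)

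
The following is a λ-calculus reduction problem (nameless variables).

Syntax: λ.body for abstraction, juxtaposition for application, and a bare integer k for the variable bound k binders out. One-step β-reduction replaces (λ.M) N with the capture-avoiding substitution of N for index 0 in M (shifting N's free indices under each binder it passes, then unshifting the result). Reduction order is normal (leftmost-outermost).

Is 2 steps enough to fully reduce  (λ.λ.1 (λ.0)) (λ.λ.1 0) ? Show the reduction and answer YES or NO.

  start: (λ.λ.1 (λ.0)) (λ.λ.1 0)
  →1  λ.(λ.λ.1 0) (λ.0)
  →2  λ.λ.(λ.0) 0

Answer: NO — after 2 steps the term is λ.λ.(λ.0) 0, not yet normal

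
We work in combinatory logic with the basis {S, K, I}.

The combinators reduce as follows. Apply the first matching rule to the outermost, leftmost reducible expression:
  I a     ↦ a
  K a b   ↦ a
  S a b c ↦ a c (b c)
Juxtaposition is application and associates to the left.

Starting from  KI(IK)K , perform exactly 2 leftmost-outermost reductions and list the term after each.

  start: KI(IK)K
  →1  IK
  →2  K

Answer: after 2 steps: K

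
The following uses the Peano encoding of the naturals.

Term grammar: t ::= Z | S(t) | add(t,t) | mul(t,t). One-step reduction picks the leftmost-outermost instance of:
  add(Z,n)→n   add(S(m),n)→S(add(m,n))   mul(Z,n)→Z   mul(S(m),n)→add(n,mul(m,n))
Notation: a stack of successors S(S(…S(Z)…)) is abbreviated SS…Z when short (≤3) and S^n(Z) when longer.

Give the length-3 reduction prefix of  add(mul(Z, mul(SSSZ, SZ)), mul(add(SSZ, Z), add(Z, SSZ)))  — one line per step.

Answer: after 3 steps: mul(S(add(SZ, Z)), add(Z, SSZ))

Reduction:
  start: add(mul(Z, mul(SSSZ, SZ)), mul(add(SSZ, Z), add(Z, SSZ)))
  step 1: add(Z, mul(add(SSZ, Z), add(Z, SSZ)))
  step 2: mul(add(SSZ, Z), add(Z, SSZ))
  step 3: mul(S(add(SZ, Z)), add(Z, SSZ))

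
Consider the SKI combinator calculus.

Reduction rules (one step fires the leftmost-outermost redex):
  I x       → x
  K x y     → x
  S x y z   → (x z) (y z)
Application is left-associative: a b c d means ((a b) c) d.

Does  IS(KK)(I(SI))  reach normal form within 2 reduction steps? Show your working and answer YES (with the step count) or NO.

Answer: YES — reaches normal form S(KK)(SI) in 2 ≤ 2 steps

Working:
  start: IS(KK)(I(SI))
  [1] S(KK)(I(SI))
  [2] S(KK)(SI)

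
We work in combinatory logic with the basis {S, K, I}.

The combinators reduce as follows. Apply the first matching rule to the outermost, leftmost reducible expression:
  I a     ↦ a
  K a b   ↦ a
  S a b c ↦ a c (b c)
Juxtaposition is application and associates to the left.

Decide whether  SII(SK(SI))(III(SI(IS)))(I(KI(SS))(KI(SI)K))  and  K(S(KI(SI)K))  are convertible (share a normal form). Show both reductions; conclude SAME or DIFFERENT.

Term A:
  start: SII(SK(SI))(III(SI(IS)))(I(KI(SS))(KI(SI)K))
  →1  I(SK(SI))(I(SK(SI)))(III(SI(IS)))(I(KI(SS))(KI(SI)K))
  →2  SK(SI)(I(SK(SI)))(III(SI(IS)))(I(KI(SS))(KI(SI)K))
  →3  K(I(SK(SI)))(SI(I(SK(SI))))(III(SI(IS)))(I(KI(SS))(KI(SI)K))
  →4  I(SK(SI))(III(SI(IS)))(I(KI(SS))(KI(SI)K))
  →5  SK(SI)(III(SI(IS)))(I(KI(SS))(KI(SI)K))
  →6  K(III(SI(IS)))(SI(III(SI(IS))))(I(KI(SS))(KI(SI)K))
  →7  III(SI(IS))(I(KI(SS))(KI(SI)K))
  →8  II(SI(IS))(I(KI(SS))(KI(SI)K))
  →9  I(SI(IS))(I(KI(SS))(KI(SI)K))
  →10  SI(IS)(I(KI(SS))(KI(SI)K))
  →11  I(I(KI(SS))(KI(SI)K))(IS(I(KI(SS))(KI(SI)K)))
  →12  I(KI(SS))(KI(SI)K)(IS(I(KI(SS))(KI(SI)K)))
  →13  KI(SS)(KI(SI)K)(IS(I(KI(SS))(KI(SI)K)))
  →14  I(KI(SI)K)(IS(I(KI(SS))(KI(SI)K)))
  →15  KI(SI)K(IS(I(KI(SS))(KI(SI)K)))
  →16  IK(IS(I(KI(SS))(KI(SI)K)))
  →17  K(IS(I(KI(SS))(KI(SI)K)))
  →18  K(S(I(KI(SS))(KI(SI)K)))
  →19  K(S(KI(SS)(KI(SI)K)))
  →20  K(S(I(KI(SI)K)))
  →21  K(S(KI(SI)K))
  →22  K(S(IK))
  →23  K(SK)

Term B:
  start: K(S(KI(SI)K))
  →1  K(S(IK))
  →2  K(SK)

Answer: SAME — A ⇓ K(SK), B ⇓ K(SK)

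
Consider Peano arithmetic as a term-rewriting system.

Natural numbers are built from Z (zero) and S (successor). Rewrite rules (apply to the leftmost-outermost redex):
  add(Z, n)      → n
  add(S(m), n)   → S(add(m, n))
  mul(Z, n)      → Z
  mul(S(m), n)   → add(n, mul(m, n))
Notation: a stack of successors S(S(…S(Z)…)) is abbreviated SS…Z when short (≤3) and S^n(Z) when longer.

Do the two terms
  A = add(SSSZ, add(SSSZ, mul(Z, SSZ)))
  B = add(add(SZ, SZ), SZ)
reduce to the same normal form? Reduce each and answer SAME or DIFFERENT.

Term A:
  start: add(SSSZ, add(SSSZ, mul(Z, SSZ)))
  step 1: S(add(SSZ, add(SSSZ, mul(Z, SSZ))))
  step 2: S(S(add(SZ, add(SSSZ, mul(Z, SSZ)))))
  step 3: S(S(S(add(Z, add(SSSZ, mul(Z, SSZ))))))
  step 4: S(S(S(add(SSSZ, mul(Z, SSZ)))))
  step 5: S(S(S(S(add(SSZ, mul(Z, SSZ))))))
  step 6: S(S(S(S(S(add(SZ, mul(Z, SSZ)))))))
  step 7: S(S(S(S(S(S(add(Z, mul(Z, SSZ))))))))
  step 8: S(S(S(S(S(S(mul(Z, SSZ)))))))
  step 9: S^6(Z)

Term B:
  start: add(add(SZ, SZ), SZ)
  step 1: add(S(add(Z, SZ)), SZ)
  step 2: S(add(add(Z, SZ), SZ))
  step 3: S(add(SZ, SZ))
  step 4: S(S(add(Z, SZ)))
  step 5: SSSZ

Answer: DIFFERENT — A ⇓ S^6(Z), B ⇓ SSSZ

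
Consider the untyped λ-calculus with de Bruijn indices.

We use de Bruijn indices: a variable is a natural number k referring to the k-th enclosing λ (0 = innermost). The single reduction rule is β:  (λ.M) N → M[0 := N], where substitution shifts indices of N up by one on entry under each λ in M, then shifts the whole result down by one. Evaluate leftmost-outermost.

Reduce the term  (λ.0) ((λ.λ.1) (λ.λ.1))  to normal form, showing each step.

  start: (λ.0) ((λ.λ.1) (λ.λ.1))
  step 1: (λ.λ.1) (λ.λ.1)
  step 2: λ.λ.λ.1

Answer: normal form = λ.λ.λ.1  (in 2 steps)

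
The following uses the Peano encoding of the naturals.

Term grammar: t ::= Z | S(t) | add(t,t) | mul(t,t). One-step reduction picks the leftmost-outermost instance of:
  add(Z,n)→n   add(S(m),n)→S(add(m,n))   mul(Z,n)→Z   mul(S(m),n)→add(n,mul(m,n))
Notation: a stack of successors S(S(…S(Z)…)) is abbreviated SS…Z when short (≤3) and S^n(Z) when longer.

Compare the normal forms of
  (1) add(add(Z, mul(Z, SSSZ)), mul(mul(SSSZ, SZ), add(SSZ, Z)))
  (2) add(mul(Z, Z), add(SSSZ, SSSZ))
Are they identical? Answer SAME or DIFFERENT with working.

Answer: SAME — A ⇓ S^6(Z), B ⇓ S^6(Z)

Reduction:
Term A:
  start: add(add(Z, mul(Z, SSSZ)), mul(mul(SSSZ, SZ), add(SSZ, Z)))
  step 1: add(mul(Z, SSSZ), mul(mul(SSSZ, SZ), add(SSZ, Z)))
  step 2: add(Z, mul(mul(SSSZ, SZ), add(SSZ, Z)))
  step 3: mul(mul(SSSZ, SZ), add(SSZ, Z))
  step 4: mul(add(SZ, mul(SSZ, SZ)), add(SSZ, Z))
  step 5: mul(S(add(Z, mul(SSZ, SZ))), add(SSZ, Z))
  step 6: add(add(SSZ, Z), mul(add(Z, mul(SSZ, SZ)), add(SSZ, Z)))
  step 7: add(S(add(SZ, Z)), mul(add(Z, mul(SSZ, SZ)), add(SSZ, Z)))
  step 8: S(add(add(SZ, Z), mul(add(Z, mul(SSZ, SZ)), add(SSZ, Z))))
  step 9: S(add(S(add(Z, Z)), mul(add(Z, mul(SSZ, SZ)), add(SSZ, Z))))
  step 10: S(S(add(add(Z, Z), mul(add(Z, mul(SSZ, SZ)), add(SSZ, Z)))))
  step 11: S(S(add(Z, mul(add(Z, mul(SSZ, SZ)), add(SSZ, Z)))))
  step 12: S(S(mul(add(Z, mul(SSZ, SZ)), add(SSZ, Z))))
  step 13: S(S(mul(mul(SSZ, SZ), add(SSZ, Z))))
  step 14: S(S(mul(add(SZ, mul(SZ, SZ)), add(SSZ, Z))))
  step 15: S(S(mul(S(add(Z, mul(SZ, SZ))), add(SSZ, Z))))
  step 16: S(S(add(add(SSZ, Z), mul(add(Z, mul(SZ, SZ)), add(SSZ, Z)))))
  step 17: S(S(add(S(add(SZ, Z)), mul(add(Z, mul(SZ, SZ)), add(SSZ, Z)))))
  step 18: S(S(S(add(add(SZ, Z), mul(add(Z, mul(SZ, SZ)), add(SSZ, Z))))))
  step 19: S(S(S(add(S(add(Z, Z)), mul(add(Z, mul(SZ, SZ)), add(SSZ, Z))))))
  step 20: S(S(S(S(add(add(Z, Z), mul(add(Z, mul(SZ, SZ)), add(SSZ, Z)))))))
  step 21: S(S(S(S(add(Z, mul(add(Z, mul(SZ, SZ)), add(SSZ, Z)))))))
  step 22: S(S(S(S(mul(add(Z, mul(SZ, SZ)), add(SSZ, Z))))))
  step 23: S(S(S(S(mul(mul(SZ, SZ), add(SSZ, Z))))))
  step 24: S(S(S(S(mul(add(SZ, mul(Z, SZ)), add(SSZ, Z))))))
  step 25: S(S(S(S(mul(S(add(Z, mul(Z, SZ))), add(SSZ, Z))))))
  step 26: S(S(S(S(add(add(SSZ, Z), mul(add(Z, mul(Z, SZ)), add(SSZ, Z)))))))
  step 27: S(S(S(S(add(S(add(SZ, Z)), mul(add(Z, mul(Z, SZ)), add(SSZ, Z)))))))
  step 28: S(S(S(S(S(add(add(SZ, Z), mul(add(Z, mul(Z, SZ)), add(SSZ, Z))))))))
  step 29: S(S(S(S(S(add(S(add(Z, Z)), mul(add(Z, mul(Z, SZ)), add(SSZ, Z))))))))
  step 30: S(S(S(S(S(S(add(add(Z, Z), mul(add(Z, mul(Z, SZ)), add(SSZ, Z)))))))))
  step 31: S(S(S(S(S(S(add(Z, mul(add(Z, mul(Z, SZ)), add(SSZ, Z)))))))))
  step 32: S(S(S(S(S(S(mul(add(Z, mul(Z, SZ)), add(SSZ, Z))))))))
  step 33: S(S(S(S(S(S(mul(mul(Z, SZ), add(SSZ, Z))))))))
  step 34: S(S(S(S(S(S(mul(Z, add(SSZ, Z))))))))
  step 35: S^6(Z)

Term B:
  start: add(mul(Z, Z), add(SSSZ, SSSZ))
  step 1: add(Z, add(SSSZ, SSSZ))
  step 2: add(SSSZ, SSSZ)
  step 3: S(add(SSZ, SSSZ))
  step 4: S(S(add(SZ, SSSZ)))
  step 5: S(S(S(add(Z, SSSZ))))
  step 6: S^6(Z)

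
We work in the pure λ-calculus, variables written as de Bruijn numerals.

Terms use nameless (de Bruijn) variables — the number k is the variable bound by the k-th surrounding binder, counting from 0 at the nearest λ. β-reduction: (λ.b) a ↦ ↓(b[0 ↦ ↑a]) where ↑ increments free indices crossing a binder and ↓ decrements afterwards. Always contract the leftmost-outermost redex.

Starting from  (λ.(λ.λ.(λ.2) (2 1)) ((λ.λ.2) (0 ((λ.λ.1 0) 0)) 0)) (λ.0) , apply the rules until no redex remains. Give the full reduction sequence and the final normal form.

Answer: normal form = λ.λ.0  (in 5 steps)

Derivation:
  start: (λ.(λ.λ.(λ.2) (2 1)) ((λ.λ.2) (0 ((λ.λ.1 0) 0)) 0)) (λ.0)
  step 1: (λ.λ.(λ.2) ((λ.0) 1)) ((λ.λ.λ.0) ((λ.0) ((λ.λ.1 0) (λ.0))) (λ.0))
  step 2: λ.(λ.(λ.λ.λ.0) ((λ.0) ((λ.λ.1 0) (λ.0))) (λ.0)) ((λ.0) ((λ.λ.λ.0) ((λ.0) ((λ.λ.1 0) (λ.0))) (λ.0)))
  step 3: λ.(λ.λ.λ.0) ((λ.0) ((λ.λ.1 0) (λ.0))) (λ.0)
  step 4: λ.(λ.λ.0) (λ.0)
  step 5: λ.λ.0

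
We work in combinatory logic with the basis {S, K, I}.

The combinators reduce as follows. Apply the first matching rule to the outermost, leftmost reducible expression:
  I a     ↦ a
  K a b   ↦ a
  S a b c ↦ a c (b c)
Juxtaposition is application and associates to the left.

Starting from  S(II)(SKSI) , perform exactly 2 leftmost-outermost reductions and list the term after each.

Answer: after 2 steps: SI(KI(SI))

Derivation:
  start: S(II)(SKSI)
  [1] SI(SKSI)
  [2] SI(KI(SI))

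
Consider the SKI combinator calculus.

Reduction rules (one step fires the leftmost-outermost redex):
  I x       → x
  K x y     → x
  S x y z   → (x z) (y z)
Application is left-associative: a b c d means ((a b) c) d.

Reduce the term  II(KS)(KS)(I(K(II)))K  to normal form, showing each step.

  start: II(KS)(KS)(I(K(II)))K
  [1] I(KS)(KS)(I(K(II)))K
  [2] KS(KS)(I(K(II)))K
  [3] S(I(K(II)))K
  [4] S(K(II))K
  [5] S(KI)K

Answer: normal form = S(KI)K  (in 5 steps)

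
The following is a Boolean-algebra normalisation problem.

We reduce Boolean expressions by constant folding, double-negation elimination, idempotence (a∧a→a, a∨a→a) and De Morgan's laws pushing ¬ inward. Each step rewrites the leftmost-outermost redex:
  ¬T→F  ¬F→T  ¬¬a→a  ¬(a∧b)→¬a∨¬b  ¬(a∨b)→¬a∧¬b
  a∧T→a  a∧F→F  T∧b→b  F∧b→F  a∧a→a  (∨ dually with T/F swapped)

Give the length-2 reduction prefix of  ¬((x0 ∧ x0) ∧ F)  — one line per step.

Answer: after 2 steps: (¬x0 ∨ ¬x0) ∨ ¬F

Reduction:
  start: ¬((x0 ∧ x0) ∧ F)
  [1] ¬(x0 ∧ x0) ∨ ¬F
  [2] (¬x0 ∨ ¬x0) ∨ ¬F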